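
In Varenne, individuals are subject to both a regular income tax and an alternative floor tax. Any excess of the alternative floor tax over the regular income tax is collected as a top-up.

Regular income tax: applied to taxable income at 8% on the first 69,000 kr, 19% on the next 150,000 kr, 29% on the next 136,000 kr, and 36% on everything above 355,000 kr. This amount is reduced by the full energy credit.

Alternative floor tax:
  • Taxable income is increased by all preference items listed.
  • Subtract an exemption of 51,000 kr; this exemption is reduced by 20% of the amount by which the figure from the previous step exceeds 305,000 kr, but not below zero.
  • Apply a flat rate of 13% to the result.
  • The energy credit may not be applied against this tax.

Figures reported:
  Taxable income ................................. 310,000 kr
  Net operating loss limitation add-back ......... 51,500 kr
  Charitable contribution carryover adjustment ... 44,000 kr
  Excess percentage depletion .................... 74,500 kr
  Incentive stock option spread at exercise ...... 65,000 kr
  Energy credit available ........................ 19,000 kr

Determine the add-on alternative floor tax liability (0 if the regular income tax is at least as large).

29,050 kr

Regular income tax:
  69,000 kr × 8% = 5,520 kr
  150,000 kr × 19% = 28,500 kr
  91,000 kr × 29% = 26,390 kr
  → 60,410 kr
  Less energy credit 19,000 kr → 41,410 kr

Alternative floor tax:
  Adjusted income: 310,000 kr + 51,500 kr + 44,000 kr + 74,500 kr + 65,000 kr = 545,000 kr
  Exemption: 51,000 kr − 20% × (545,000 kr − 305,000 kr) = 51,000 kr − 48,000 kr = 3,000 kr
  Base: 545,000 kr − 3,000 kr = 542,000 kr
  542,000 kr × 13% = 70,460 kr

Excess of alternative floor tax over regular income tax: 70,460 kr − 41,410 kr = 29,050 kr.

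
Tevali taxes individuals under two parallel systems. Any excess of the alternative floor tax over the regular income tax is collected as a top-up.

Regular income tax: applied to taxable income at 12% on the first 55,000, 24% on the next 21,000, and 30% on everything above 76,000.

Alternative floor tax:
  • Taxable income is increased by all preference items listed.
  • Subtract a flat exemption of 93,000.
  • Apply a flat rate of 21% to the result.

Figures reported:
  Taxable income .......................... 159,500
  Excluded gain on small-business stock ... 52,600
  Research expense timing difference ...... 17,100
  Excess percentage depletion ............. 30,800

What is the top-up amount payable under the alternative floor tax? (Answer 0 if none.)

Alternative floor tax:
  Adjusted income: 159,500 + 52,600 + 17,100 + 30,800 = 260,000
  Less exemption 93,000 → base 167,000
  167,000 × 21% = 35,070

Regular income tax:
  55,000 × 12% = 6,600
  21,000 × 24% = 5,040
  83,500 × 30% = 25,050
  → 36,690

35,070 ≤ 36,690, so no add-on is due.

0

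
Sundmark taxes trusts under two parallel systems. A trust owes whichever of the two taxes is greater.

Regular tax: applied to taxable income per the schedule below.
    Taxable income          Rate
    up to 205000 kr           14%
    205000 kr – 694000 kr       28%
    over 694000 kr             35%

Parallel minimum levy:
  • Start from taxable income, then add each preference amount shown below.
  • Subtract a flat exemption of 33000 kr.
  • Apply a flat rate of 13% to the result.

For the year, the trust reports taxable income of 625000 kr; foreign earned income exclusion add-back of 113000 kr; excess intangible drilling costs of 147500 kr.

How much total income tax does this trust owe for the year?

146300 kr

Regular tax:
  205000 kr × 14% = 28700 kr
  420000 kr × 28% = 117600 kr
  → 146300 kr

Parallel minimum levy:
  Adjusted income: 625000 kr + 113000 kr + 147500 kr = 885500 kr
  Less exemption 33000 kr → base 852500 kr
  852500 kr × 13% = 110825 kr

146300 kr > 110825 kr, so the regular tax governs.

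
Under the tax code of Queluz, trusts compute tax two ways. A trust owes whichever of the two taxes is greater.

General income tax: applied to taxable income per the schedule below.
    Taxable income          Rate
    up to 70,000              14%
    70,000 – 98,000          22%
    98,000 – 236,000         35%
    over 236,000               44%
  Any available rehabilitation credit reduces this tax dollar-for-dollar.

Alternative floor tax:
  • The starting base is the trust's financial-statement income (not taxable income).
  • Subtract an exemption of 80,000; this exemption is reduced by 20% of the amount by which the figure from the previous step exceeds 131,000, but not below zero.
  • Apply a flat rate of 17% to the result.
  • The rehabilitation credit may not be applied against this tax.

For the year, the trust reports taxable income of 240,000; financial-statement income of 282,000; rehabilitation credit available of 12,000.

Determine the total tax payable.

Alternative floor tax:
  Base (financial-statement income): 282,000
  Exemption: 80,000 − 20% × (282,000 − 131,000) = 80,000 − 30,200 = 49,800
  Base: 282,000 − 49,800 = 232,200
  232,200 × 17% = 39,474

General income tax:
  70,000 × 14% = 9,800
  28,000 × 22% = 6,160
  138,000 × 35% = 48,300
  4,000 × 44% = 1,760
  → 66,020
  Less rehabilitation credit 12,000 → 54,020

54,020 > 39,474, so the general income tax governs.

54,020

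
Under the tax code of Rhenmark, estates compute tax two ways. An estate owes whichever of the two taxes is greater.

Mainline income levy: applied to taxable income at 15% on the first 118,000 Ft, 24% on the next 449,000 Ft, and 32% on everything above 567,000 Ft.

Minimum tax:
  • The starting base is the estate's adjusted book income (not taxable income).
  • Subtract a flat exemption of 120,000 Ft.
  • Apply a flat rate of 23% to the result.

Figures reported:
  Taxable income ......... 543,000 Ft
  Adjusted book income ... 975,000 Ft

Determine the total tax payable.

196,650 Ft

Mainline income levy:
  118,000 Ft × 15% = 17,700 Ft
  425,000 Ft × 24% = 102,000 Ft
  → 119,700 Ft

Minimum tax:
  Base (adjusted book income): 975,000 Ft
  Less exemption 120,000 Ft → base 855,000 Ft
  855,000 Ft × 23% = 196,650 Ft

196,650 Ft > 119,700 Ft, so the minimum tax is the binding amount.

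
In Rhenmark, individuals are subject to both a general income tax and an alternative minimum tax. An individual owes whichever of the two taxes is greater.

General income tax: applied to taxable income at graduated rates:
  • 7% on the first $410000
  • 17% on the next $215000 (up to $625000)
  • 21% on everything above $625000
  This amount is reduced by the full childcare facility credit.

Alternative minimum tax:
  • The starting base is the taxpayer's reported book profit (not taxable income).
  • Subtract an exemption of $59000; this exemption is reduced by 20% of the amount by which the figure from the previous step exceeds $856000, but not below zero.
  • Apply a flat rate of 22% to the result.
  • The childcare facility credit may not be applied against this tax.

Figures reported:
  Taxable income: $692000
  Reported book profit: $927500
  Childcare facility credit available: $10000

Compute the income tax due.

$194216

General income tax:
  $410000 × 7% = $28700
  $215000 × 17% = $36550
  $67000 × 21% = $14070
  → $79320
  Less childcare facility credit $10000 → $69320

Alternative minimum tax:
  Base (reported book profit): $927500
  Exemption: $59000 − 20% × ($927500 − $856000) = $59000 − $14300 = $44700
  Base: $927500 − $44700 = $882800
  $882800 × 22% = $194216

$194216 > $69320, so the alternative minimum tax is the binding amount.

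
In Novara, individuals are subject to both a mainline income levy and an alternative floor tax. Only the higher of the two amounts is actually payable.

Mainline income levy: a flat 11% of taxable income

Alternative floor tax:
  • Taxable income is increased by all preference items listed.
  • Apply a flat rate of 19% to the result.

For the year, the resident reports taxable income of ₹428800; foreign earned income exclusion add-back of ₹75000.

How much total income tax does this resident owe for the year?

₹95722

Alternative floor tax:
  Adjusted income: ₹428800 + ₹75000 = ₹503800
  ₹503800 × 19% = ₹95722

Mainline income levy:
  ₹428800 × 11% = ₹47168

₹95722 > ₹47168, so the alternative floor tax is the binding amount.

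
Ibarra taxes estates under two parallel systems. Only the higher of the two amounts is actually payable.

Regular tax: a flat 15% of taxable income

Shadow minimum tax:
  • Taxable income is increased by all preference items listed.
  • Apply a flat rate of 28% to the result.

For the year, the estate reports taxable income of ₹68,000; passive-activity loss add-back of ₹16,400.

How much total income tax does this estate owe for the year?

Shadow minimum tax:
  Adjusted income: ₹68,000 + ₹16,400 = ₹84,400
  ₹84,400 × 28% = ₹23,632

Regular tax:
  ₹68,000 × 15% = ₹10,200

₹23,632 > ₹10,200, so the shadow minimum tax is the binding amount.

₹23,632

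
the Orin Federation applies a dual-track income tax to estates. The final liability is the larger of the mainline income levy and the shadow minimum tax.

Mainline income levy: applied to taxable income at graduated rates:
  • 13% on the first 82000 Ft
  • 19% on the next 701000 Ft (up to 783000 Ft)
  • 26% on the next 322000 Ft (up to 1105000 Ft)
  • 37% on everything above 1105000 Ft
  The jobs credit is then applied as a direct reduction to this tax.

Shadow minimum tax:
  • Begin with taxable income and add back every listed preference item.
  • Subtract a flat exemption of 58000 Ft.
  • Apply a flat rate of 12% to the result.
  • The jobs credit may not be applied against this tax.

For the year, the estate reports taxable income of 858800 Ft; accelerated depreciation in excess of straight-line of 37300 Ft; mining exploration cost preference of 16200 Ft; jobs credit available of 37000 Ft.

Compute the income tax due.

126558 Ft

Shadow minimum tax:
  Adjusted income: 858800 Ft + 37300 Ft + 16200 Ft = 912300 Ft
  Less exemption 58000 Ft → base 854300 Ft
  854300 Ft × 12% = 102516 Ft

Mainline income levy:
  82000 Ft × 13% = 10660 Ft
  701000 Ft × 19% = 133190 Ft
  75800 Ft × 26% = 19708 Ft
  → 163558 Ft
  Less jobs credit 37000 Ft → 126558 Ft

126558 Ft > 102516 Ft, so the mainline income levy governs.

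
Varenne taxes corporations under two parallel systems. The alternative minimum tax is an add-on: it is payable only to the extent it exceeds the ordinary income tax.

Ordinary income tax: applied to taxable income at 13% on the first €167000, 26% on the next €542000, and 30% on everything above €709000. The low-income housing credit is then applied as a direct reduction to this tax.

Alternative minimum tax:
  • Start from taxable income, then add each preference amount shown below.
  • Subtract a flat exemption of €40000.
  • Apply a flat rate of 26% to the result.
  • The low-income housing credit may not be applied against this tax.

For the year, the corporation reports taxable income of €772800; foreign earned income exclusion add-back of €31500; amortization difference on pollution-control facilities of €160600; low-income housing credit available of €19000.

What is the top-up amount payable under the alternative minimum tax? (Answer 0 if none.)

€77704

Alternative minimum tax:
  Adjusted income: €772800 + €31500 + €160600 = €964900
  Less exemption €40000 → base €924900
  €924900 × 26% = €240474

Ordinary income tax:
  €167000 × 13% = €21710
  €542000 × 26% = €140920
  €63800 × 30% = €19140
  → €181770
  Less low-income housing credit €19000 → €162770

Excess of alternative minimum tax over ordinary income tax: €240474 − €162770 = €77704.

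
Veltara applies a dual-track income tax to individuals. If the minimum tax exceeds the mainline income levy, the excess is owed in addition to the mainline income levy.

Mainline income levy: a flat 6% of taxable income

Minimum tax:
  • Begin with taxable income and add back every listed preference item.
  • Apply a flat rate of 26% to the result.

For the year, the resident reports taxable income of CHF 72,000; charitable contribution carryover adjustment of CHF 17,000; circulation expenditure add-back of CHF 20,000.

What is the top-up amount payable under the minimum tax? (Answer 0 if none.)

CHF 24,020

Mainline income levy:
  CHF 72,000 × 6% = CHF 4,320

Minimum tax:
  Adjusted income: CHF 72,000 + CHF 17,000 + CHF 20,000 = CHF 109,000
  CHF 109,000 × 26% = CHF 28,340

Excess of minimum tax over mainline income levy: CHF 28,340 − CHF 4,320 = CHF 24,020.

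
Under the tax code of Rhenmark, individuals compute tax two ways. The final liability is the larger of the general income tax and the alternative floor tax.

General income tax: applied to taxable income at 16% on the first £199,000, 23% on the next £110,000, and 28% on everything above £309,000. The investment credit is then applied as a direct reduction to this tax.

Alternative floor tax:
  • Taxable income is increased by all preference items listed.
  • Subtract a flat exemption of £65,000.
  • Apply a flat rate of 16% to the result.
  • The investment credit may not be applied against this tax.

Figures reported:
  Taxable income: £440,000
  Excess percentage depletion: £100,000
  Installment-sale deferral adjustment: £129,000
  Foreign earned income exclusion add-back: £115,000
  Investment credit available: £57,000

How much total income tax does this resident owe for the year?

£115,040

General income tax:
  £199,000 × 16% = £31,840
  £110,000 × 23% = £25,300
  £131,000 × 28% = £36,680
  → £93,820
  Less investment credit £57,000 → £36,820

Alternative floor tax:
  Adjusted income: £440,000 + £100,000 + £129,000 + £115,000 = £784,000
  Less exemption £65,000 → base £719,000
  £719,000 × 16% = £115,040

£115,040 > £36,820, so the alternative floor tax is the binding amount.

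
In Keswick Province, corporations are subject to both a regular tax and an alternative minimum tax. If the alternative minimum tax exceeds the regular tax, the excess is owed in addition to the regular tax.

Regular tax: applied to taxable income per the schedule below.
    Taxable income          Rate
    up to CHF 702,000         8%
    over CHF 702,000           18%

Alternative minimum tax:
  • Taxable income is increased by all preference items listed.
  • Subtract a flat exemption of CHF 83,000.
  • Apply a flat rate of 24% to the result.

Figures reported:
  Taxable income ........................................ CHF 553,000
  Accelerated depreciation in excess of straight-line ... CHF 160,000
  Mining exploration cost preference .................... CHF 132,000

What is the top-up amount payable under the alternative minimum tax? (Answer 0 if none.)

Alternative minimum tax:
  Adjusted income: CHF 553,000 + CHF 160,000 + CHF 132,000 = CHF 845,000
  Less exemption CHF 83,000 → base CHF 762,000
  CHF 762,000 × 24% = CHF 182,880

Regular tax:
  CHF 553,000 × 8% = CHF 44,240

Excess of alternative minimum tax over regular tax: CHF 182,880 − CHF 44,240 = CHF 138,640.

CHF 138,640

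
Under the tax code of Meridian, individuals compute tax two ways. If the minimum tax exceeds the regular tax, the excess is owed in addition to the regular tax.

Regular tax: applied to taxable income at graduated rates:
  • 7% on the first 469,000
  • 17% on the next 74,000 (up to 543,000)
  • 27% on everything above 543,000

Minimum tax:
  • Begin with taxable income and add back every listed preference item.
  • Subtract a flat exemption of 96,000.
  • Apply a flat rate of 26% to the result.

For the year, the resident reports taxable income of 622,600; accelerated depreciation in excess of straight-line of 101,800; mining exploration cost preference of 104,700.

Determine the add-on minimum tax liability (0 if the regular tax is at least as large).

123,704

Minimum tax:
  Adjusted income: 622,600 + 101,800 + 104,700 = 829,100
  Less exemption 96,000 → base 733,100
  733,100 × 26% = 190,606

Regular tax:
  469,000 × 7% = 32,830
  74,000 × 17% = 12,580
  79,600 × 27% = 21,492
  → 66,902

Excess of minimum tax over regular tax: 190,606 − 66,902 = 123,704.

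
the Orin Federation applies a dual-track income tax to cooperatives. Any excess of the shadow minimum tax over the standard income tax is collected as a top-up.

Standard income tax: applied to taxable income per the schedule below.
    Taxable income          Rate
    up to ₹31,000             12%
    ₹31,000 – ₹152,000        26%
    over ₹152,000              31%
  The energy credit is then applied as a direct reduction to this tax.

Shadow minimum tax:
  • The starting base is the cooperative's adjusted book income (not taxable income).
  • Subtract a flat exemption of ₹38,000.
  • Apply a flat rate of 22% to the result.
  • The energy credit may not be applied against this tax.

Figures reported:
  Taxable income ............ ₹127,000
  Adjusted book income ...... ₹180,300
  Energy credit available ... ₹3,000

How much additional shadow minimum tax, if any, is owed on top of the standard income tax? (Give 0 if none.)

Shadow minimum tax:
  Base (adjusted book income): ₹180,300
  Less exemption ₹38,000 → base ₹142,300
  ₹142,300 × 22% = ₹31,306

Standard income tax:
  ₹31,000 × 12% = ₹3,720
  ₹96,000 × 26% = ₹24,960
  → ₹28,680
  Less energy credit ₹3,000 → ₹25,680

Excess of shadow minimum tax over standard income tax: ₹31,306 − ₹25,680 = ₹5,626.

₹5,626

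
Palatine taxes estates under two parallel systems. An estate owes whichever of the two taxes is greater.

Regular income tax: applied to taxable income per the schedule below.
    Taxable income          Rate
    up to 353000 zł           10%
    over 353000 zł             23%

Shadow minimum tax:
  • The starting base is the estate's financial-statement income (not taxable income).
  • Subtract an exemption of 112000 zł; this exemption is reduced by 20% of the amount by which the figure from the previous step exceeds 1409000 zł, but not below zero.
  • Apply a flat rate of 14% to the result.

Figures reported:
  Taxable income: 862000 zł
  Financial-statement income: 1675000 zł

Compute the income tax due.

226268 zł

Regular income tax:
  353000 zł × 10% = 35300 zł
  509000 zł × 23% = 117070 zł
  → 152370 zł

Shadow minimum tax:
  Base (financial-statement income): 1675000 zł
  Exemption: 112000 zł − 20% × (1675000 zł − 1409000 zł) = 112000 zł − 53200 zł = 58800 zł
  Base: 1675000 zł − 58800 zł = 1616200 zł
  1616200 zł × 14% = 226268 zł

226268 zł > 152370 zł, so the shadow minimum tax is the binding amount.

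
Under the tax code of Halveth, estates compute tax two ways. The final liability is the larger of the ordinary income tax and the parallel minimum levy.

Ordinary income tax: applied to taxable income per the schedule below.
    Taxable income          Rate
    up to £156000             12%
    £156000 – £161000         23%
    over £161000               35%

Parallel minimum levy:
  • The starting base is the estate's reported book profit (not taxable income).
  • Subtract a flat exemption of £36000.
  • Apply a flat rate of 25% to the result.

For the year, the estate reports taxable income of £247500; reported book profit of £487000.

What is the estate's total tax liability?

£112750

Parallel minimum levy:
  Base (reported book profit): £487000
  Less exemption £36000 → base £451000
  £451000 × 25% = £112750

Ordinary income tax:
  £156000 × 12% = £18720
  £5000 × 23% = £1150
  £86500 × 35% = £30275
  → £50145

£112750 > £50145, so the parallel minimum levy is the binding amount.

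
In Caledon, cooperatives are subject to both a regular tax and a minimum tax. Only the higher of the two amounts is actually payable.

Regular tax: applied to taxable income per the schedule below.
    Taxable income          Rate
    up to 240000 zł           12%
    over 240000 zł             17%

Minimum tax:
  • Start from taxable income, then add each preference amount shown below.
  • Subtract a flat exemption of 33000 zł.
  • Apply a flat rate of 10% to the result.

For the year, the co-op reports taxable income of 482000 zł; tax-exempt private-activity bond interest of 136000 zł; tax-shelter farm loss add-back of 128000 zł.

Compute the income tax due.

71300 zł

Regular tax:
  240000 zł × 12% = 28800 zł
  242000 zł × 17% = 41140 zł
  → 69940 zł

Minimum tax:
  Adjusted income: 482000 zł + 136000 zł + 128000 zł = 746000 zł
  Less exemption 33000 zł → base 713000 zł
  713000 zł × 10% = 71300 zł

71300 zł > 69940 zł, so the minimum tax is the binding amount.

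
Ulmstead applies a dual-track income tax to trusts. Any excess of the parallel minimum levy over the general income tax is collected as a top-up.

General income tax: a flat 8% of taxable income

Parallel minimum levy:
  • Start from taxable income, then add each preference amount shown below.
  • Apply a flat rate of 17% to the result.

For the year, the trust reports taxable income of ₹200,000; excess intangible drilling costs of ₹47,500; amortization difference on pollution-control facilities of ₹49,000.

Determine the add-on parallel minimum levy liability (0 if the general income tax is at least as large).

General income tax:
  ₹200,000 × 8% = ₹16,000

Parallel minimum levy:
  Adjusted income: ₹200,000 + ₹47,500 + ₹49,000 = ₹296,500
  ₹296,500 × 17% = ₹50,405

Excess of parallel minimum levy over general income tax: ₹50,405 − ₹16,000 = ₹34,405.

₹34,405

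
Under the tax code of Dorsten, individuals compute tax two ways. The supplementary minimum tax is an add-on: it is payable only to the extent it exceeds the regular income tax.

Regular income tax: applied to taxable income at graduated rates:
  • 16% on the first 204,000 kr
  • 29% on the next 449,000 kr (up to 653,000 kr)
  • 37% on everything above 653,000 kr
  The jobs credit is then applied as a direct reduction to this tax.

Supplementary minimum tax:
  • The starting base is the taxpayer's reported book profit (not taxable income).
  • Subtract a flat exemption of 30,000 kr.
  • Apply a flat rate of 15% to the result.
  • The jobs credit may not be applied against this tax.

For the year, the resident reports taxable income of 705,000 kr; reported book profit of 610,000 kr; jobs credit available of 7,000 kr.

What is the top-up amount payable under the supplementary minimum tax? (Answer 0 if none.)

0 kr

Regular income tax:
  204,000 kr × 16% = 32,640 kr
  449,000 kr × 29% = 130,210 kr
  52,000 kr × 37% = 19,240 kr
  → 182,090 kr
  Less jobs credit 7,000 kr → 175,090 kr

Supplementary minimum tax:
  Base (reported book profit): 610,000 kr
  Less exemption 30,000 kr → base 580,000 kr
  580,000 kr × 15% = 87,000 kr

87,000 kr ≤ 175,090 kr, so no add-on is due.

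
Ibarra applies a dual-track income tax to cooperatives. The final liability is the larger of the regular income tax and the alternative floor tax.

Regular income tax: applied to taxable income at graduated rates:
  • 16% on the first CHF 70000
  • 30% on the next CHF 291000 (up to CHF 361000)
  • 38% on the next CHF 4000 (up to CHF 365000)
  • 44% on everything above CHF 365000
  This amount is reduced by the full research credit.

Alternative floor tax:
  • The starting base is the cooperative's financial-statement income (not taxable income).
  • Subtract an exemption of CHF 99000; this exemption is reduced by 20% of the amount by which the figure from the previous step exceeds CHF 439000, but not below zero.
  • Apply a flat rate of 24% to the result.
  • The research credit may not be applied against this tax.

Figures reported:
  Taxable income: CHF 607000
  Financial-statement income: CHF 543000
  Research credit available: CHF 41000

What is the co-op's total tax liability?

Regular income tax:
  CHF 70000 × 16% = CHF 11200
  CHF 291000 × 30% = CHF 87300
  CHF 4000 × 38% = CHF 1520
  CHF 242000 × 44% = CHF 106480
  → CHF 206500
  Less research credit CHF 41000 → CHF 165500

Alternative floor tax:
  Base (financial-statement income): CHF 543000
  Exemption: CHF 99000 − 20% × (CHF 543000 − CHF 439000) = CHF 99000 − CHF 20800 = CHF 78200
  Base: CHF 543000 − CHF 78200 = CHF 464800
  CHF 464800 × 24% = CHF 111552

CHF 165500 > CHF 111552, so the regular income tax governs.

CHF 165500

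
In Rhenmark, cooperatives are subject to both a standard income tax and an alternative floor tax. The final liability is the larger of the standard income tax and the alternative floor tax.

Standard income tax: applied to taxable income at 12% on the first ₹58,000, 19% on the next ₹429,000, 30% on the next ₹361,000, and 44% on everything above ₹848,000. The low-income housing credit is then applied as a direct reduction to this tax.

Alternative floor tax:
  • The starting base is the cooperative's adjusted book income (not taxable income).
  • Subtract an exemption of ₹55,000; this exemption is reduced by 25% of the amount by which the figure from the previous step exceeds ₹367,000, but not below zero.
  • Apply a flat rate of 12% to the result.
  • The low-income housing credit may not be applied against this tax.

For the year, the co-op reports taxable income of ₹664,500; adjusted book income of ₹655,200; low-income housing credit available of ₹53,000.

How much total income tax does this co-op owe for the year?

₹88,720

Alternative floor tax:
  Base (adjusted book income): ₹655,200
  Exemption: 25% × (₹655,200 − ₹367,000) = ₹72,050 ≥ ₹55,000, so the exemption is fully phased out
  Base: ₹655,200 − ₹0 = ₹655,200
  ₹655,200 × 12% = ₹78,624

Standard income tax:
  ₹58,000 × 12% = ₹6,960
  ₹429,000 × 19% = ₹81,510
  ₹177,500 × 30% = ₹53,250
  → ₹141,720
  Less low-income housing credit ₹53,000 → ₹88,720

₹88,720 > ₹78,624, so the standard income tax governs.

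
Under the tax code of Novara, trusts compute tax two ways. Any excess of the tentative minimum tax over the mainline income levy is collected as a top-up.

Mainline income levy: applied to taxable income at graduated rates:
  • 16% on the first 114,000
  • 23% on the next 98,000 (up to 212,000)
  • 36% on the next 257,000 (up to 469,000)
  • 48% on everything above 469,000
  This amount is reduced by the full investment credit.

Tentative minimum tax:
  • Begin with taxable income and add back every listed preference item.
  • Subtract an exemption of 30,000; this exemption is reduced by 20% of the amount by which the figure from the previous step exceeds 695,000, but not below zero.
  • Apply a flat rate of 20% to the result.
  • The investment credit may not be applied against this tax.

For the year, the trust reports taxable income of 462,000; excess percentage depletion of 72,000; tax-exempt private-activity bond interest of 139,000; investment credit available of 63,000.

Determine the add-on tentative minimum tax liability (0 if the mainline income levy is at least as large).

Mainline income levy:
  114,000 × 16% = 18,240
  98,000 × 23% = 22,540
  250,000 × 36% = 90,000
  → 130,780
  Less investment credit 63,000 → 67,780

Tentative minimum tax:
  Adjusted income: 462,000 + 72,000 + 139,000 = 673,000
  Exemption: 673,000 ≤ 695,000, so full 30,000 applies
  Base: 673,000 − 30,000 = 643,000
  643,000 × 20% = 128,600

Excess of tentative minimum tax over mainline income levy: 128,600 − 67,780 = 60,820.

60,820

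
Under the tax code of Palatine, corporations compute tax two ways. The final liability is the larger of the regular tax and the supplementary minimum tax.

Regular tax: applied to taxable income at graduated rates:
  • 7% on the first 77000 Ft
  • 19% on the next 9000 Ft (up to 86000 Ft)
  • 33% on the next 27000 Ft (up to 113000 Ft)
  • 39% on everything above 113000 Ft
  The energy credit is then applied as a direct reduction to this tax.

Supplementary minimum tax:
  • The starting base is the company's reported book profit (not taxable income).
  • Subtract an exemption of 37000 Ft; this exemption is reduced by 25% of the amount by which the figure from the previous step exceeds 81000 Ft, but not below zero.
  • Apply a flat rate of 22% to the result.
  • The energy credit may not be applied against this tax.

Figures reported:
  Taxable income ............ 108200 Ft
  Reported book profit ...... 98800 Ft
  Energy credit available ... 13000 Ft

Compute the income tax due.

14575 Ft

Regular tax:
  77000 Ft × 7% = 5390 Ft
  9000 Ft × 19% = 1710 Ft
  22200 Ft × 33% = 7326 Ft
  → 14426 Ft
  Less energy credit 13000 Ft → 1426 Ft

Supplementary minimum tax:
  Base (reported book profit): 98800 Ft
  Exemption: 37000 Ft − 25% × (98800 Ft − 81000 Ft) = 37000 Ft − 4450 Ft = 32550 Ft
  Base: 98800 Ft − 32550 Ft = 66250 Ft
  66250 Ft × 22% = 14575 Ft

14575 Ft > 1426 Ft, so the supplementary minimum tax is the binding amount.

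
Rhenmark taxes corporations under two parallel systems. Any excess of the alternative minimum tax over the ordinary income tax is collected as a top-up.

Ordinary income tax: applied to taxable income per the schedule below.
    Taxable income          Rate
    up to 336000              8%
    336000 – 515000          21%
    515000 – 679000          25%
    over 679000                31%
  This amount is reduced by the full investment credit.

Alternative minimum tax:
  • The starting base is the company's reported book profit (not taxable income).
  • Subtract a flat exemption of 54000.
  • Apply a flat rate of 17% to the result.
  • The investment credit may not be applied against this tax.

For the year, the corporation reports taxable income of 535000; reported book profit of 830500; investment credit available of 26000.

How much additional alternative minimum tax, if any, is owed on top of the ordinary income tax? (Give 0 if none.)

88535

Alternative minimum tax:
  Base (reported book profit): 830500
  Less exemption 54000 → base 776500
  776500 × 17% = 132005

Ordinary income tax:
  336000 × 8% = 26880
  179000 × 21% = 37590
  20000 × 25% = 5000
  → 69470
  Less investment credit 26000 → 43470

Excess of alternative minimum tax over ordinary income tax: 132005 − 43470 = 88535.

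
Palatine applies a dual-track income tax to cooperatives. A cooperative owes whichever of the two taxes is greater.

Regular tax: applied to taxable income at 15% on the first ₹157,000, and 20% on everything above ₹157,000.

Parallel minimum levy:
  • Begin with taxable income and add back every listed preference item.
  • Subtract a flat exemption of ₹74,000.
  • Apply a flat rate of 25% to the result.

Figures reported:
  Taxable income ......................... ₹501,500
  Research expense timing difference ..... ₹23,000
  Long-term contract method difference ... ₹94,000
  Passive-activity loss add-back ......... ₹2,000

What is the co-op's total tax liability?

₹136,625

Parallel minimum levy:
  Adjusted income: ₹501,500 + ₹23,000 + ₹94,000 + ₹2,000 = ₹620,500
  Less exemption ₹74,000 → base ₹546,500
  ₹546,500 × 25% = ₹136,625

Regular tax:
  ₹157,000 × 15% = ₹23,550
  ₹344,500 × 20% = ₹68,900
  → ₹92,450

₹136,625 > ₹92,450, so the parallel minimum levy is the binding amount.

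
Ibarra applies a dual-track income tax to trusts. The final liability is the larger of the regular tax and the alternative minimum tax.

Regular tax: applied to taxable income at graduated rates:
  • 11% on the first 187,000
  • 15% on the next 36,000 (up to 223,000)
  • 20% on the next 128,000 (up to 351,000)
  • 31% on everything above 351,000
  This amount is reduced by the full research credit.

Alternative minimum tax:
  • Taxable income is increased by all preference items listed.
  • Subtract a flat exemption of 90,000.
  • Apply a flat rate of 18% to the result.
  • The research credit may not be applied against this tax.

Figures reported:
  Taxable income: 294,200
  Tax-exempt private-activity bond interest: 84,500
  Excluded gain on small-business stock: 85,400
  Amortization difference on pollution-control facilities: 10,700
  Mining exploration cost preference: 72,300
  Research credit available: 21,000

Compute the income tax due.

Regular tax:
  187,000 × 11% = 20,570
  36,000 × 15% = 5,400
  71,200 × 20% = 14,240
  → 40,210
  Less research credit 21,000 → 19,210

Alternative minimum tax:
  Adjusted income: 294,200 + 84,500 + 85,400 + 10,700 + 72,300 = 547,100
  Less exemption 90,000 → base 457,100
  457,100 × 18% = 82,278

82,278 > 19,210, so the alternative minimum tax is the binding amount.

82,278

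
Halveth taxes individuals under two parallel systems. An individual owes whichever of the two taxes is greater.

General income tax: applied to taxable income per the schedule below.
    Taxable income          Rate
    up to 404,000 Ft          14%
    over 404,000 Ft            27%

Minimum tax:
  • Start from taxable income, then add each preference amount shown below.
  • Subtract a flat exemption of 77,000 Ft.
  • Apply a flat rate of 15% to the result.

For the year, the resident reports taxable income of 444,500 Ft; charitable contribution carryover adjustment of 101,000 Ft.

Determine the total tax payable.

General income tax:
  404,000 Ft × 14% = 56,560 Ft
  40,500 Ft × 27% = 10,935 Ft
  → 67,495 Ft

Minimum tax:
  Adjusted income: 444,500 Ft + 101,000 Ft = 545,500 Ft
  Less exemption 77,000 Ft → base 468,500 Ft
  468,500 Ft × 15% = 70,275 Ft

70,275 Ft > 67,495 Ft, so the minimum tax is the binding amount.

70,275 Ft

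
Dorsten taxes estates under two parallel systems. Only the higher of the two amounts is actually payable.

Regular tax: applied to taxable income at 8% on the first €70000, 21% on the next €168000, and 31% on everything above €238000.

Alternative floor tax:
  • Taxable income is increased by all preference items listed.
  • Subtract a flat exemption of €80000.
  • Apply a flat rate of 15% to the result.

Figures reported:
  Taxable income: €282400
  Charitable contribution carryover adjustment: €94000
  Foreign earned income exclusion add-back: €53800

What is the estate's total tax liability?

Regular tax:
  €70000 × 8% = €5600
  €168000 × 21% = €35280
  €44400 × 31% = €13764
  → €54644

Alternative floor tax:
  Adjusted income: €282400 + €94000 + €53800 = €430200
  Less exemption €80000 → base €350200
  €350200 × 15% = €52530

€54644 > €52530, so the regular tax governs.

€54644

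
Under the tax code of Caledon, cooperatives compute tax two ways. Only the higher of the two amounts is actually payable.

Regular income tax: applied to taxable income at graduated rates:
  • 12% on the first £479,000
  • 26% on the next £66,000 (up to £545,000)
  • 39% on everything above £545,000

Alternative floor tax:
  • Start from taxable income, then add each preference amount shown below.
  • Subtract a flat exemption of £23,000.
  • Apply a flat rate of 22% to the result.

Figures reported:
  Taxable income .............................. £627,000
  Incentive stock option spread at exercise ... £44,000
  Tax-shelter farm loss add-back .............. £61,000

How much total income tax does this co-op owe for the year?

£155,980

Regular income tax:
  £479,000 × 12% = £57,480
  £66,000 × 26% = £17,160
  £82,000 × 39% = £31,980
  → £106,620

Alternative floor tax:
  Adjusted income: £627,000 + £44,000 + £61,000 = £732,000
  Less exemption £23,000 → base £709,000
  £709,000 × 22% = £155,980

£155,980 > £106,620, so the alternative floor tax is the binding amount.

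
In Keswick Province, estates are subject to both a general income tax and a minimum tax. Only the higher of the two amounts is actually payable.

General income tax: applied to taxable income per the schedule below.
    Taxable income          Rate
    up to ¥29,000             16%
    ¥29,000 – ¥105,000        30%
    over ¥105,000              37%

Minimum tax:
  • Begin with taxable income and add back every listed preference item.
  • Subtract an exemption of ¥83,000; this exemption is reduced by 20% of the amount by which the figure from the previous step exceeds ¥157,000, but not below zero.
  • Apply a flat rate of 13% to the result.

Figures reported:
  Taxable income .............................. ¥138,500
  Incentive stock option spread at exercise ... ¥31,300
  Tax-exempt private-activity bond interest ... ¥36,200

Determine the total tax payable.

¥39,835

General income tax:
  ¥29,000 × 16% = ¥4,640
  ¥76,000 × 30% = ¥22,800
  ¥33,500 × 37% = ¥12,395
  → ¥39,835

Minimum tax:
  Adjusted income: ¥138,500 + ¥31,300 + ¥36,200 = ¥206,000
  Exemption: ¥83,000 − 20% × (¥206,000 − ¥157,000) = ¥83,000 − ¥9,800 = ¥73,200
  Base: ¥206,000 − ¥73,200 = ¥132,800
  ¥132,800 × 13% = ¥17,264

¥39,835 > ¥17,264, so the general income tax governs.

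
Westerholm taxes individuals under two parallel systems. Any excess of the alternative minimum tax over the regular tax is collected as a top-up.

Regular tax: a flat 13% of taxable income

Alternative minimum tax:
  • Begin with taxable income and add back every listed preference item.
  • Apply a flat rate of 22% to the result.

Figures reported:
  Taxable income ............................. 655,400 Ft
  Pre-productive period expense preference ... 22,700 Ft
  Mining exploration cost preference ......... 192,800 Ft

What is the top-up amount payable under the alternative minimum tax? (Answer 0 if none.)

106,396 Ft

Regular tax:
  655,400 Ft × 13% = 85,202 Ft

Alternative minimum tax:
  Adjusted income: 655,400 Ft + 22,700 Ft + 192,800 Ft = 870,900 Ft
  870,900 Ft × 22% = 191,598 Ft

Excess of alternative minimum tax over regular tax: 191,598 Ft − 85,202 Ft = 106,396 Ft.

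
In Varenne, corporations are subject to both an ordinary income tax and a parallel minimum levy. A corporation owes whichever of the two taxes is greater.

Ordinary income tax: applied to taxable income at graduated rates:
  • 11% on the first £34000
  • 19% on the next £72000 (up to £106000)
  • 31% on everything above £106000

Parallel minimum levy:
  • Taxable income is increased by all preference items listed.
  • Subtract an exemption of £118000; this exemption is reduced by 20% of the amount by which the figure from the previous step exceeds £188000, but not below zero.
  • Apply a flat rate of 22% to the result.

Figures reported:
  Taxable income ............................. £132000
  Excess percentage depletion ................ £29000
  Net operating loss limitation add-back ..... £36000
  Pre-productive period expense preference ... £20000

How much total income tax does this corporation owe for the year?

Parallel minimum levy:
  Adjusted income: £132000 + £29000 + £36000 + £20000 = £217000
  Exemption: £118000 − 20% × (£217000 − £188000) = £118000 − £5800 = £112200
  Base: £217000 − £112200 = £104800
  £104800 × 22% = £23056

Ordinary income tax:
  £34000 × 11% = £3740
  £72000 × 19% = £13680
  £26000 × 31% = £8060
  → £25480

£25480 > £23056, so the ordinary income tax governs.

£25480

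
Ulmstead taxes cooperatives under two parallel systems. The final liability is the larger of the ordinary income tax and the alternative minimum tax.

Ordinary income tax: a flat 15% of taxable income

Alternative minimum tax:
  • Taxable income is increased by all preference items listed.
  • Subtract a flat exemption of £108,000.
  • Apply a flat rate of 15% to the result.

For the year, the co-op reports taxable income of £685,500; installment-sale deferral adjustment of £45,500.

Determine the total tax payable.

£102,825

Ordinary income tax:
  £685,500 × 15% = £102,825

Alternative minimum tax:
  Adjusted income: £685,500 + £45,500 = £731,000
  Less exemption £108,000 → base £623,000
  £623,000 × 15% = £93,450

£102,825 > £93,450, so the ordinary income tax governs.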